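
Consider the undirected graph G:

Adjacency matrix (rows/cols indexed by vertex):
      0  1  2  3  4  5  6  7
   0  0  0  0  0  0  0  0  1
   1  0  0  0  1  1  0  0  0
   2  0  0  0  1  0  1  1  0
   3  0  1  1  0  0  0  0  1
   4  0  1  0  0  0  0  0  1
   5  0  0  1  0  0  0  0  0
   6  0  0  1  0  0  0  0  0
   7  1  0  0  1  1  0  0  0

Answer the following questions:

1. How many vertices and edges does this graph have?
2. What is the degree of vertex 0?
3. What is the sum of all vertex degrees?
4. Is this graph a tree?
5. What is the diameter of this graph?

Count: 8 vertices, 8 edges.
Vertex 0 has neighbors [7], degree = 1.
Handshaking lemma: 2 * 8 = 16.
A tree on 8 vertices has 7 edges. This graph has 8 edges (1 extra). Not a tree.
Diameter (longest shortest path) = 4.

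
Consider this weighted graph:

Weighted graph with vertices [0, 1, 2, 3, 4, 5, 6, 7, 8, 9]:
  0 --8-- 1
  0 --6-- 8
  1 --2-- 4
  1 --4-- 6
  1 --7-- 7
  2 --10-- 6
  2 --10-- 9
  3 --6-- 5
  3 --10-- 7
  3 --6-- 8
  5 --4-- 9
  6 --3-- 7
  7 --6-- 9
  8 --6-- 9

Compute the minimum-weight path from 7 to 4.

Using Dijkstra's algorithm from vertex 7:
Shortest path: 7 -> 1 -> 4
Total weight: 7 + 2 = 9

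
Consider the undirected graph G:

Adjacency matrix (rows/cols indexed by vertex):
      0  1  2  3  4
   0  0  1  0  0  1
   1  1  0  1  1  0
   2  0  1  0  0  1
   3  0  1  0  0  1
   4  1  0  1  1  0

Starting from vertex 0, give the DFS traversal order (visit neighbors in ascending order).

DFS from vertex 0 (neighbors processed in ascending order):
Visit order: 0, 1, 2, 4, 3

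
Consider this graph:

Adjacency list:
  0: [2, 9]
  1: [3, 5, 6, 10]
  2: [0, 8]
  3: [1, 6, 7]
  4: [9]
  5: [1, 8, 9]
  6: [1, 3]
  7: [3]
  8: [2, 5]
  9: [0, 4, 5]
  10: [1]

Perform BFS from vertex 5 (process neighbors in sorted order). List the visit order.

BFS from vertex 5 (neighbors processed in ascending order):
Visit order: 5, 1, 8, 9, 3, 6, 10, 2, 0, 4, 7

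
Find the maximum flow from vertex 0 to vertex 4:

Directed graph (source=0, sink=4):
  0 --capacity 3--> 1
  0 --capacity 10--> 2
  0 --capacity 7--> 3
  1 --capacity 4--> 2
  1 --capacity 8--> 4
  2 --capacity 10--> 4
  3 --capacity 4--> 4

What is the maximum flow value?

Computing max flow:
  Flow on (0->1): 3/3
  Flow on (0->2): 10/10
  Flow on (0->3): 4/7
  Flow on (1->4): 3/8
  Flow on (2->4): 10/10
  Flow on (3->4): 4/4
Maximum flow = 17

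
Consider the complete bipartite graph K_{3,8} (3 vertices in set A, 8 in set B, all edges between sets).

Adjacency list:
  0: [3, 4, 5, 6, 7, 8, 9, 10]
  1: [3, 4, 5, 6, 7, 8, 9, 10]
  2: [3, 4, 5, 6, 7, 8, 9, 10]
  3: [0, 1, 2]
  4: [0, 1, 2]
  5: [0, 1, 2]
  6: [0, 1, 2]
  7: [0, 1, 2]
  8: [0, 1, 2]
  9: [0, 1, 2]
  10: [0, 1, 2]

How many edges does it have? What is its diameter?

K_{3,8} has 3 * 8 = 24 edges.
Any vertex reaches any opposite-side vertex in 1 step; same-side vertices reach in 2 steps via any opposite-side vertex.
Diameter = 2.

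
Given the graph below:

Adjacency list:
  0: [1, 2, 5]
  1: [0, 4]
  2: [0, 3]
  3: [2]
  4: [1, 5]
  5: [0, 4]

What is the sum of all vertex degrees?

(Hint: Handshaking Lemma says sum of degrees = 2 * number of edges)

Count edges: 6 edges.
By Handshaking Lemma: sum of degrees = 2 * 6 = 12.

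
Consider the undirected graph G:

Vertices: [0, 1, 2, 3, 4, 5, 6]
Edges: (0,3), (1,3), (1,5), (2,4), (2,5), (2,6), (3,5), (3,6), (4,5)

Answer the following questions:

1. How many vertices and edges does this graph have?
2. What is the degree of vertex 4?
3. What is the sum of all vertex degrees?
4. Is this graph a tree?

Count: 7 vertices, 9 edges.
Vertex 4 has neighbors [2, 5], degree = 2.
Handshaking lemma: 2 * 9 = 18.
A tree on 7 vertices has 6 edges. This graph has 9 edges (3 extra). Not a tree.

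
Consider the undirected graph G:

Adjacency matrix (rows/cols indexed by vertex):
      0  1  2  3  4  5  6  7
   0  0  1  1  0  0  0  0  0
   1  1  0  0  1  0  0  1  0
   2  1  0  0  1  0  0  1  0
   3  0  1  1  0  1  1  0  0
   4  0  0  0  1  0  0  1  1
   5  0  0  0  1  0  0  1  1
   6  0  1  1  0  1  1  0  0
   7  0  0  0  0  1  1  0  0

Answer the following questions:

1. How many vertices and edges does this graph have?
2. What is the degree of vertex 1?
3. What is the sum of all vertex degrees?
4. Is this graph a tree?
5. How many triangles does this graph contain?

Count: 8 vertices, 12 edges.
Vertex 1 has neighbors [0, 3, 6], degree = 3.
Handshaking lemma: 2 * 12 = 24.
A tree on 8 vertices has 7 edges. This graph has 12 edges (5 extra). Not a tree.
Number of triangles = 0.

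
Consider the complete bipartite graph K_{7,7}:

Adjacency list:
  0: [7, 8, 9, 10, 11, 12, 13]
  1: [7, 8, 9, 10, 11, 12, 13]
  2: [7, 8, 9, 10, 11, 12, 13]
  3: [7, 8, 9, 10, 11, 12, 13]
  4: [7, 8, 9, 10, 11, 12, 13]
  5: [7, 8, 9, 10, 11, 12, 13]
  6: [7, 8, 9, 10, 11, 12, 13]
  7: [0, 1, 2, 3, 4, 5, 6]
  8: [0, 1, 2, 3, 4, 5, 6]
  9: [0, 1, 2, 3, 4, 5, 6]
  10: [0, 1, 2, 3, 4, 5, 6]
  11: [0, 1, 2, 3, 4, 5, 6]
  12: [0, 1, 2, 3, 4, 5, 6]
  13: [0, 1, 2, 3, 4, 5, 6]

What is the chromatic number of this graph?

K_{7,7} is bipartite: vertices split into two independent sets of size 7 and 7.
Color one set 0, the other 1. No adjacent vertices share a color.
Chromatic number = 2.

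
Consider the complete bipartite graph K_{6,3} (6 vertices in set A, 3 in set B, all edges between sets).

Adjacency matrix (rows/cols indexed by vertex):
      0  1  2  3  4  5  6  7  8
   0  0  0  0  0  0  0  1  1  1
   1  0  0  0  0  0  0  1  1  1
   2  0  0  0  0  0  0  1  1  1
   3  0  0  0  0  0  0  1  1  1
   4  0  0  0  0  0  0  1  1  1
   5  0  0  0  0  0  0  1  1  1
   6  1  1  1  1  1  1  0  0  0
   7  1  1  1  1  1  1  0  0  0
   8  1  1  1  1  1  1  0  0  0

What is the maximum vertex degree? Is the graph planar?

Set-A vertices have degree 3; set-B vertices have degree 6. Maximum degree = max(6,3) = 6.
K_{6,3} contains K_{3,3} as a subgraph (since both sides have >= 3 vertices); by Kuratowski's theorem it is not planar.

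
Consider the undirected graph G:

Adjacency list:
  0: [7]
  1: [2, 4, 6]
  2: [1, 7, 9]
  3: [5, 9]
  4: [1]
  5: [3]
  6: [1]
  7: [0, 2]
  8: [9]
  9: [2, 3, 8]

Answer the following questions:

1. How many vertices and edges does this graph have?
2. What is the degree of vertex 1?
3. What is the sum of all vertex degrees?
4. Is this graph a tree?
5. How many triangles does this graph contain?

Count: 10 vertices, 9 edges.
Vertex 1 has neighbors [2, 4, 6], degree = 3.
Handshaking lemma: 2 * 9 = 18.
A graph is a tree iff it is connected and has exactly n-1 edges. This graph is connected (all 10 vertices in one component) and has 10-1 = 9 edges. It is a tree.
Number of triangles = 0.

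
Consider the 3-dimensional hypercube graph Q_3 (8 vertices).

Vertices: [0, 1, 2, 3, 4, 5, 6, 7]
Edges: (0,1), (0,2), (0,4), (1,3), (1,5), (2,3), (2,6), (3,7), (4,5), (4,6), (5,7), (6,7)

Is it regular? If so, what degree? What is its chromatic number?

In Q_3, every vertex has exactly 3 neighbors (flip one of 3 bits), so it is 3-regular.
Q_3 is bipartite (partition by bit-parity), so chromatic number = 2.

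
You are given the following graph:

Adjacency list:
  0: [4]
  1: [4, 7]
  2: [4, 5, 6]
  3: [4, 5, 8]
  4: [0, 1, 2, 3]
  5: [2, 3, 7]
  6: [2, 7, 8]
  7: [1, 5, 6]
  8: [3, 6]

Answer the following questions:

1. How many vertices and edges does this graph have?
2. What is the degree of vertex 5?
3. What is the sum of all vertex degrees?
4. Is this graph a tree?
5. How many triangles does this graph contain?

Count: 9 vertices, 12 edges.
Vertex 5 has neighbors [2, 3, 7], degree = 3.
Handshaking lemma: 2 * 12 = 24.
A tree on 9 vertices has 8 edges. This graph has 12 edges (4 extra). Not a tree.
Number of triangles = 0.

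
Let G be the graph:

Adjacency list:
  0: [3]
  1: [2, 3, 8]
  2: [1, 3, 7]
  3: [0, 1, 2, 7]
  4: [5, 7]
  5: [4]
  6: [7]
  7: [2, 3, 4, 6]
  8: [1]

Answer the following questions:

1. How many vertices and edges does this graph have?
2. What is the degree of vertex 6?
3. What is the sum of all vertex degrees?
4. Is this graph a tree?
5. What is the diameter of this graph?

Count: 9 vertices, 10 edges.
Vertex 6 has neighbors [7], degree = 1.
Handshaking lemma: 2 * 10 = 20.
A tree on 9 vertices has 8 edges. This graph has 10 edges (2 extra). Not a tree.
Diameter (longest shortest path) = 5.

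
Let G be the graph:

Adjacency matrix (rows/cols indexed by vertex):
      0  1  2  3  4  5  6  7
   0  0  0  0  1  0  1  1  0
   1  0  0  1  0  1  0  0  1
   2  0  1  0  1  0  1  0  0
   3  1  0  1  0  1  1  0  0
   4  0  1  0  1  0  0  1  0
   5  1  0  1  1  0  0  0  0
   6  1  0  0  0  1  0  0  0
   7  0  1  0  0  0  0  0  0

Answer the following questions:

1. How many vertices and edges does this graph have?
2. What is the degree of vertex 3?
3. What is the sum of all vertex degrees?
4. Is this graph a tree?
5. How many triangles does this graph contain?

Count: 8 vertices, 11 edges.
Vertex 3 has neighbors [0, 2, 4, 5], degree = 4.
Handshaking lemma: 2 * 11 = 22.
A tree on 8 vertices has 7 edges. This graph has 11 edges (4 extra). Not a tree.
Number of triangles = 2.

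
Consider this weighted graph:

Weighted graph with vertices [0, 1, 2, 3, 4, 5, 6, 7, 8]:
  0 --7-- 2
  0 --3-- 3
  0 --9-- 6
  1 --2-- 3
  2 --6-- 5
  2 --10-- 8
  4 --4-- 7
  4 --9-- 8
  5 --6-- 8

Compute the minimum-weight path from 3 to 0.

Using Dijkstra's algorithm from vertex 3:
Shortest path: 3 -> 0
Total weight: 3 = 3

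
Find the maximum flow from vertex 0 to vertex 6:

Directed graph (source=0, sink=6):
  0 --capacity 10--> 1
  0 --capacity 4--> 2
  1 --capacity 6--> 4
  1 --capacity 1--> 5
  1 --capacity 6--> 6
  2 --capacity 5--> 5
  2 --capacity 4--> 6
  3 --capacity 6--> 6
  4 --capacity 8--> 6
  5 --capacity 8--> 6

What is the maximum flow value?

Computing max flow:
  Flow on (0->1): 10/10
  Flow on (0->2): 4/4
  Flow on (1->4): 4/6
  Flow on (1->6): 6/6
  Flow on (2->6): 4/4
  Flow on (4->6): 4/8
Maximum flow = 14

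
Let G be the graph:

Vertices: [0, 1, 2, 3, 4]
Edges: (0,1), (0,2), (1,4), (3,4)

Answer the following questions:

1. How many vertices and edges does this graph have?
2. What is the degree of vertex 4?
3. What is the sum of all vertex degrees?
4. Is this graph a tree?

Count: 5 vertices, 4 edges.
Vertex 4 has neighbors [1, 3], degree = 2.
Handshaking lemma: 2 * 4 = 8.
A graph is a tree iff it is connected and has exactly n-1 edges. This graph is connected (all 5 vertices in one component) and has 5-1 = 4 edges. It is a tree.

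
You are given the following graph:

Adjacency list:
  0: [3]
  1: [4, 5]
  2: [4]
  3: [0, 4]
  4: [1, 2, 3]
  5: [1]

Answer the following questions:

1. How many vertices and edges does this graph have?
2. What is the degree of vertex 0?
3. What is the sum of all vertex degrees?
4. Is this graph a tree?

Count: 6 vertices, 5 edges.
Vertex 0 has neighbors [3], degree = 1.
Handshaking lemma: 2 * 5 = 10.
A graph is a tree iff it is connected and has exactly n-1 edges. This graph is connected (all 6 vertices in one component) and has 6-1 = 5 edges. It is a tree.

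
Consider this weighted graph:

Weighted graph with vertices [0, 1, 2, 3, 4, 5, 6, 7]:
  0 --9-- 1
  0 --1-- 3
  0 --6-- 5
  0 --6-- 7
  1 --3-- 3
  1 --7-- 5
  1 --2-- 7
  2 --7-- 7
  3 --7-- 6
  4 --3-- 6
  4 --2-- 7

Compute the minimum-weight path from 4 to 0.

Using Dijkstra's algorithm from vertex 4:
Shortest path: 4 -> 7 -> 0
Total weight: 2 + 6 = 8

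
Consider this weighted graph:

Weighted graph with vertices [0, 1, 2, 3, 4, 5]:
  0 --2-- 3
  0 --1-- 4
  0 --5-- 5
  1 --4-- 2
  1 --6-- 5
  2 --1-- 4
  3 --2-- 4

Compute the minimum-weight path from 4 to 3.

Using Dijkstra's algorithm from vertex 4:
Shortest path: 4 -> 3
Total weight: 2 = 2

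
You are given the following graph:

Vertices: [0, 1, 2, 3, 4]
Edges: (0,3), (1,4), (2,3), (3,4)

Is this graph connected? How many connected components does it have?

Checking connectivity: the graph has 1 connected component(s).
All vertices are reachable from each other. The graph IS connected.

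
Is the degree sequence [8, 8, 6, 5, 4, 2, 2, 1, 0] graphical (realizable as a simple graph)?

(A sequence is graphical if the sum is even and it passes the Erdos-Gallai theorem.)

Sum of degrees = 36. Sum is even but fails Erdos-Gallai. The sequence is NOT graphical.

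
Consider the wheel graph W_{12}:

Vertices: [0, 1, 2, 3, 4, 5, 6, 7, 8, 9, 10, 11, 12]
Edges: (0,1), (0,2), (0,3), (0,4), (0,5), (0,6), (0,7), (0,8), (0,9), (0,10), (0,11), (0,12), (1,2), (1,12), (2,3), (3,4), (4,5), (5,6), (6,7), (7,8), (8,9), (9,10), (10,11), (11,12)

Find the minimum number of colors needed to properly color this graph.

W_{12} = C_{12} plus a hub adjacent to every cycle vertex.
The outer cycle needs 2 colors (even cycle); the hub is adjacent to all of them so needs a fresh color.
Chromatic number = 2 + 1 = 3.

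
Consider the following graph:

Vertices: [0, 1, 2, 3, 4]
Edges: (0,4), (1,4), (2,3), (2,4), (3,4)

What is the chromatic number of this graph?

The graph has a maximum clique of size 3 (lower bound on chromatic number).
A valid 3-coloring: {0: 1, 1: 1, 2: 1, 3: 2, 4: 0}.
Chromatic number = 3.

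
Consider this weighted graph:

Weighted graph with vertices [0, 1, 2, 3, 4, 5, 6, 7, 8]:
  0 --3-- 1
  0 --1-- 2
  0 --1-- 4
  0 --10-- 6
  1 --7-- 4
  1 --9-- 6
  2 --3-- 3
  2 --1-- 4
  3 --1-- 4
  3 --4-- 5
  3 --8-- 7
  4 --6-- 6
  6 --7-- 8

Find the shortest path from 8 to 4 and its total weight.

Using Dijkstra's algorithm from vertex 8:
Shortest path: 8 -> 6 -> 4
Total weight: 7 + 6 = 13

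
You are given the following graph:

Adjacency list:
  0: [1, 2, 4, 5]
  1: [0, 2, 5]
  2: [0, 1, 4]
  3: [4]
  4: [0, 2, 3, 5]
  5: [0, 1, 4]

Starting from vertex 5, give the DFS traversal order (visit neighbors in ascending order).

DFS from vertex 5 (neighbors processed in ascending order):
Visit order: 5, 0, 1, 2, 4, 3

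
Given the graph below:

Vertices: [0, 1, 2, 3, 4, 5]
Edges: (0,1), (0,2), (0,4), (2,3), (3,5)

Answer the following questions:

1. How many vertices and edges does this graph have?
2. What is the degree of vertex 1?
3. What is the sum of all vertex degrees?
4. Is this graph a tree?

Count: 6 vertices, 5 edges.
Vertex 1 has neighbors [0], degree = 1.
Handshaking lemma: 2 * 5 = 10.
A graph is a tree iff it is connected and has exactly n-1 edges. This graph is connected (all 6 vertices in one component) and has 6-1 = 5 edges. It is a tree.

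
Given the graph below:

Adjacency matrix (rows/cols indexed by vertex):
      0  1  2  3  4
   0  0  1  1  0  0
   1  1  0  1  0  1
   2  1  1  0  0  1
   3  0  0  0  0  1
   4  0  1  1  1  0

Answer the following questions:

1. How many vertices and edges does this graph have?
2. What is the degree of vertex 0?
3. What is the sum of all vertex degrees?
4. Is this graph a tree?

Count: 5 vertices, 6 edges.
Vertex 0 has neighbors [1, 2], degree = 2.
Handshaking lemma: 2 * 6 = 12.
A tree on 5 vertices has 4 edges. This graph has 6 edges (2 extra). Not a tree.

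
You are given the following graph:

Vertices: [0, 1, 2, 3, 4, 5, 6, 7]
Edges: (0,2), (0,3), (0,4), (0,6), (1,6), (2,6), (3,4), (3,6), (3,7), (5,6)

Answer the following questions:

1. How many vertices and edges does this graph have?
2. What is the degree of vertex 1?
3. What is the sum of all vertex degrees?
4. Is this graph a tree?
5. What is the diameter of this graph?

Count: 8 vertices, 10 edges.
Vertex 1 has neighbors [6], degree = 1.
Handshaking lemma: 2 * 10 = 20.
A tree on 8 vertices has 7 edges. This graph has 10 edges (3 extra). Not a tree.
Diameter (longest shortest path) = 3.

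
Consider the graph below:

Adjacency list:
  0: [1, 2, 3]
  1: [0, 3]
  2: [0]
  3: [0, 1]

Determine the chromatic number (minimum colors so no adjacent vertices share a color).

The graph has a maximum clique of size 3 (lower bound on chromatic number).
A valid 3-coloring: {0: 0, 1: 1, 2: 1, 3: 2}.
Chromatic number = 3.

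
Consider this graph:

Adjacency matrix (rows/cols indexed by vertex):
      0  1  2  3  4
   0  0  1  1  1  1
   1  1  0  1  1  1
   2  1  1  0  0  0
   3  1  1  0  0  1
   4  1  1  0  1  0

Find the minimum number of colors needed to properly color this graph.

The graph has a maximum clique of size 4 (lower bound on chromatic number).
A valid 4-coloring: {0: 0, 1: 1, 2: 2, 3: 2, 4: 3}.
Chromatic number = 4.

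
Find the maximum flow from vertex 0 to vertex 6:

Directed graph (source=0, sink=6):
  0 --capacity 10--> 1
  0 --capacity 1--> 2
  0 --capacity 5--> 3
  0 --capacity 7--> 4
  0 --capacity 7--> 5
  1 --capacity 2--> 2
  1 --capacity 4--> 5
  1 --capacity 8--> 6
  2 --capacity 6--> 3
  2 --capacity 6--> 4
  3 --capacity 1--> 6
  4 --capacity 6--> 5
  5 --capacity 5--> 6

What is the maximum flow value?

Computing max flow:
  Flow on (0->1): 8/10
  Flow on (0->3): 1/5
  Flow on (0->4): 5/7
  Flow on (1->6): 8/8
  Flow on (3->6): 1/1
  Flow on (4->5): 5/6
  Flow on (5->6): 5/5
Maximum flow = 14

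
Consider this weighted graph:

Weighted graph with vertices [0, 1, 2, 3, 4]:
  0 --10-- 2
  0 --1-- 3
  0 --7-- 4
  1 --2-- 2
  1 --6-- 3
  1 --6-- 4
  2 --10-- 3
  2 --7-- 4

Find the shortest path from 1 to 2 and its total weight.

Using Dijkstra's algorithm from vertex 1:
Shortest path: 1 -> 2
Total weight: 2 = 2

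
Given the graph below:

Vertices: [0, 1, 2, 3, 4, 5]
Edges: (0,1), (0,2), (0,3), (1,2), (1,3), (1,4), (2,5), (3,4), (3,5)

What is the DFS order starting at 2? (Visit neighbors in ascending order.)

DFS from vertex 2 (neighbors processed in ascending order):
Visit order: 2, 0, 1, 3, 4, 5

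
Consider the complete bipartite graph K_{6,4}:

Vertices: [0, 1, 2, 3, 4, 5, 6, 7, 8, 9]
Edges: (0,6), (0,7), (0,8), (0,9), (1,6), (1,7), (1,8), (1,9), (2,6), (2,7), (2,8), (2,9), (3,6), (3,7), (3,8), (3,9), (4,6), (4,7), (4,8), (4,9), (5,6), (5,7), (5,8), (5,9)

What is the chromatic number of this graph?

K_{6,4} is bipartite: vertices split into two independent sets of size 6 and 4.
Color one set 0, the other 1. No adjacent vertices share a color.
Chromatic number = 2.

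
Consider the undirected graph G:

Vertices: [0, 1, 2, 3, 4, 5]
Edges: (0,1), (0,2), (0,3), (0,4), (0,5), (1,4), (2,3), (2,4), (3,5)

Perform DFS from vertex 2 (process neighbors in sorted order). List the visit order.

DFS from vertex 2 (neighbors processed in ascending order):
Visit order: 2, 0, 1, 4, 3, 5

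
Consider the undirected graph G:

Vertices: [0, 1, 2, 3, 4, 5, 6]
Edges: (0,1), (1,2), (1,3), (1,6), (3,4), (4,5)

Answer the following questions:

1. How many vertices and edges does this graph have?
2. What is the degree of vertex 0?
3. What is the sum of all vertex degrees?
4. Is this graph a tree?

Count: 7 vertices, 6 edges.
Vertex 0 has neighbors [1], degree = 1.
Handshaking lemma: 2 * 6 = 12.
A graph is a tree iff it is connected and has exactly n-1 edges. This graph is connected (all 7 vertices in one component) and has 7-1 = 6 edges. It is a tree.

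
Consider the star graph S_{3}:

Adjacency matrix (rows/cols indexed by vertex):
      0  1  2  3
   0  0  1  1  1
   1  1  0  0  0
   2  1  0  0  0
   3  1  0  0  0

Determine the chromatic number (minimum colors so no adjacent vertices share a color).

S_{3} has one hub adjacent to 3 leaves; leaves are pairwise non-adjacent.
Color the hub 0 and every leaf 1.
Chromatic number = 2.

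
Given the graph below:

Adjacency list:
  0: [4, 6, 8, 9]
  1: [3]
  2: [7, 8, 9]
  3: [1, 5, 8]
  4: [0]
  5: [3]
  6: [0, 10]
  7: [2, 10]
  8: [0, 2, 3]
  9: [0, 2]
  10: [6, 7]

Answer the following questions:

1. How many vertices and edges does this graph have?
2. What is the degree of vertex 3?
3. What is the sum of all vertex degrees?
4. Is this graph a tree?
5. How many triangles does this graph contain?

Count: 11 vertices, 12 edges.
Vertex 3 has neighbors [1, 5, 8], degree = 3.
Handshaking lemma: 2 * 12 = 24.
A tree on 11 vertices has 10 edges. This graph has 12 edges (2 extra). Not a tree.
Number of triangles = 0.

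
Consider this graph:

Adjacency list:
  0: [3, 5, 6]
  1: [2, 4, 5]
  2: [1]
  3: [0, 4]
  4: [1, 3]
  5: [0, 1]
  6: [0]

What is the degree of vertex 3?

Vertex 3 has neighbors [0, 4], so deg(3) = 2.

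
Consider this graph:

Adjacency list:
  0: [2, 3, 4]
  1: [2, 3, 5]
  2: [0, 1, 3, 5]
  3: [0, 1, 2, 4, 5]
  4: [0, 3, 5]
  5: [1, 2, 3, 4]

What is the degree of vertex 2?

Vertex 2 has neighbors [0, 1, 3, 5], so deg(2) = 4.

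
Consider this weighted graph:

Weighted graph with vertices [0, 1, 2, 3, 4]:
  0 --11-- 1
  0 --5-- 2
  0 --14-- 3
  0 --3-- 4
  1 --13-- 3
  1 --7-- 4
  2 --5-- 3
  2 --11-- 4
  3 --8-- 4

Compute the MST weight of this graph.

Applying Kruskal's algorithm (sort edges by weight, add if no cycle):
  Add (0,4) w=3
  Add (0,2) w=5
  Add (2,3) w=5
  Add (1,4) w=7
  Skip (3,4) w=8 (creates cycle)
  Skip (0,1) w=11 (creates cycle)
  Skip (2,4) w=11 (creates cycle)
  Skip (1,3) w=13 (creates cycle)
  Skip (0,3) w=14 (creates cycle)
MST weight = 20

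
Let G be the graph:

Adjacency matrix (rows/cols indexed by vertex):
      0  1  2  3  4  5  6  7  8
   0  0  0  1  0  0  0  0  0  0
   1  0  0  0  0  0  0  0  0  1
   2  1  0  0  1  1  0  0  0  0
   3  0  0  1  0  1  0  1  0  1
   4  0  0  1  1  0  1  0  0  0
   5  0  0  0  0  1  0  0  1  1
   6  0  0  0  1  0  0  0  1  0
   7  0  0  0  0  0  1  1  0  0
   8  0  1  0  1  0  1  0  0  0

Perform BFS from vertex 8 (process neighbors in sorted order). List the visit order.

BFS from vertex 8 (neighbors processed in ascending order):
Visit order: 8, 1, 3, 5, 2, 4, 6, 7, 0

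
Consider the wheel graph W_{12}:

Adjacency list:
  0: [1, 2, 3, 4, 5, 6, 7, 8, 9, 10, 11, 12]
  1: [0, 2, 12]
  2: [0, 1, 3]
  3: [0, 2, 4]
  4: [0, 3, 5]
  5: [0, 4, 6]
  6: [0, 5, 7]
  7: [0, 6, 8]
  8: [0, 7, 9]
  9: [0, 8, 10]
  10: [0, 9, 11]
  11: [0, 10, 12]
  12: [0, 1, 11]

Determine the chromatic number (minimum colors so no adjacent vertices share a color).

W_{12} = C_{12} plus a hub adjacent to every cycle vertex.
The outer cycle needs 2 colors (even cycle); the hub is adjacent to all of them so needs a fresh color.
Chromatic number = 2 + 1 = 3.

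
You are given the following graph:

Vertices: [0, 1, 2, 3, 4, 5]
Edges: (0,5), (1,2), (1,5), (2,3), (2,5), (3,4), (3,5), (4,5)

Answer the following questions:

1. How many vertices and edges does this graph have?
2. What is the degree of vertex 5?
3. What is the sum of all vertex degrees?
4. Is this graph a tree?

Count: 6 vertices, 8 edges.
Vertex 5 has neighbors [0, 1, 2, 3, 4], degree = 5.
Handshaking lemma: 2 * 8 = 16.
A tree on 6 vertices has 5 edges. This graph has 8 edges (3 extra). Not a tree.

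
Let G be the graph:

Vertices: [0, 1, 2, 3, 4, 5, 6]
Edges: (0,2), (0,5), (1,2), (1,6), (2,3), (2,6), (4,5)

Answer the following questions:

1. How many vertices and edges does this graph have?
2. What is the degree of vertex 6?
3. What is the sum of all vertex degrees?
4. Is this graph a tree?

Count: 7 vertices, 7 edges.
Vertex 6 has neighbors [1, 2], degree = 2.
Handshaking lemma: 2 * 7 = 14.
A tree on 7 vertices has 6 edges. This graph has 7 edges (1 extra). Not a tree.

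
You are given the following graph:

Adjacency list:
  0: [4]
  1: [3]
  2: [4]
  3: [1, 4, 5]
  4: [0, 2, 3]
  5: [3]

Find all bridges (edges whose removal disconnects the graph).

A bridge is an edge whose removal increases the number of connected components.
Bridges found: (0,4), (1,3), (2,4), (3,4), (3,5)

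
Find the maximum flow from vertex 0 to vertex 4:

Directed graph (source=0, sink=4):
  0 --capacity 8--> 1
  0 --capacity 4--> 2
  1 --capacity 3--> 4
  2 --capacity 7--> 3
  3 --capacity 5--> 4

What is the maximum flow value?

Computing max flow:
  Flow on (0->1): 3/8
  Flow on (0->2): 4/4
  Flow on (1->4): 3/3
  Flow on (2->3): 4/7
  Flow on (3->4): 4/5
Maximum flow = 7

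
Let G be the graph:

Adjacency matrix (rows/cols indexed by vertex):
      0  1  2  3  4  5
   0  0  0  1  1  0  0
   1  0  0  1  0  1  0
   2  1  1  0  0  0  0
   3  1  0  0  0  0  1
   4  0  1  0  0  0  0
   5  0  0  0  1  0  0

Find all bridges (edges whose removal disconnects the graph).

A bridge is an edge whose removal increases the number of connected components.
Bridges found: (0,2), (0,3), (1,2), (1,4), (3,5)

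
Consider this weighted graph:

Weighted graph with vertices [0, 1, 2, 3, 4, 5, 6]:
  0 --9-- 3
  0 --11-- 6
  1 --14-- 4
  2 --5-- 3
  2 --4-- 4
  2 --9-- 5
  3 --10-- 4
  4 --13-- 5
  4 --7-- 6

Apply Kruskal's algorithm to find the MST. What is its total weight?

Applying Kruskal's algorithm (sort edges by weight, add if no cycle):
  Add (2,4) w=4
  Add (2,3) w=5
  Add (4,6) w=7
  Add (0,3) w=9
  Add (2,5) w=9
  Skip (3,4) w=10 (creates cycle)
  Skip (0,6) w=11 (creates cycle)
  Skip (4,5) w=13 (creates cycle)
  Add (1,4) w=14
MST weight = 48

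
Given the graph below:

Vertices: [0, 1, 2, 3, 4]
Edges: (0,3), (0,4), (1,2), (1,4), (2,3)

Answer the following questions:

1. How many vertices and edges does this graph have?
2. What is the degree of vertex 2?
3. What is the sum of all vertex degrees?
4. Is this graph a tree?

Count: 5 vertices, 5 edges.
Vertex 2 has neighbors [1, 3], degree = 2.
Handshaking lemma: 2 * 5 = 10.
A tree on 5 vertices has 4 edges. This graph has 5 edges (1 extra). Not a tree.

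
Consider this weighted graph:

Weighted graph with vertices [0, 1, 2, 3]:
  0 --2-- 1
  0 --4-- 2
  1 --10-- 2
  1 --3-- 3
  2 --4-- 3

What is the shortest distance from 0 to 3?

Using Dijkstra's algorithm from vertex 0:
Shortest path: 0 -> 1 -> 3
Total weight: 2 + 3 = 5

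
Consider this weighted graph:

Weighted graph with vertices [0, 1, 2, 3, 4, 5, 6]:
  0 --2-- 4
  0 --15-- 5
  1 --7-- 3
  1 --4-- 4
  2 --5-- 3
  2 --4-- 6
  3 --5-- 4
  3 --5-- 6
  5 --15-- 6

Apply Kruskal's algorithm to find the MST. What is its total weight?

Applying Kruskal's algorithm (sort edges by weight, add if no cycle):
  Add (0,4) w=2
  Add (1,4) w=4
  Add (2,6) w=4
  Add (2,3) w=5
  Skip (3,6) w=5 (creates cycle)
  Add (3,4) w=5
  Skip (1,3) w=7 (creates cycle)
  Add (0,5) w=15
  Skip (5,6) w=15 (creates cycle)
MST weight = 35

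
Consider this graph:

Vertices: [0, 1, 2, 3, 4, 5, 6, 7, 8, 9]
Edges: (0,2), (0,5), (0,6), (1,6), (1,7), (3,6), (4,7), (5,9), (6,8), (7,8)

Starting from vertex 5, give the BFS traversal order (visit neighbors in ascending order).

BFS from vertex 5 (neighbors processed in ascending order):
Visit order: 5, 0, 9, 2, 6, 1, 3, 8, 7, 4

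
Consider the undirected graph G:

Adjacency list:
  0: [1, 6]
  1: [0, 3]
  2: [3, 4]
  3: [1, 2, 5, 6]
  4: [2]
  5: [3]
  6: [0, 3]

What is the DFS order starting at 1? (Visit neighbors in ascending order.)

DFS from vertex 1 (neighbors processed in ascending order):
Visit order: 1, 0, 6, 3, 2, 4, 5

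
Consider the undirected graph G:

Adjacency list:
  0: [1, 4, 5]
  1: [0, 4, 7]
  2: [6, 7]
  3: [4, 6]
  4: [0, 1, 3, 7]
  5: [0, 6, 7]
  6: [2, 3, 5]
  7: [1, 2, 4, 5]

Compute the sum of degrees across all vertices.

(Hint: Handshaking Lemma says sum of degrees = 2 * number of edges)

Count edges: 12 edges.
By Handshaking Lemma: sum of degrees = 2 * 12 = 24.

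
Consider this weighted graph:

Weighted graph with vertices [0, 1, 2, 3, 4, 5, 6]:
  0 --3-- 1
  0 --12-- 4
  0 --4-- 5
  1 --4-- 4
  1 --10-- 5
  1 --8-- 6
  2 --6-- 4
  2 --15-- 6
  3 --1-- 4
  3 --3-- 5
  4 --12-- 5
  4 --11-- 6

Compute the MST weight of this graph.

Applying Kruskal's algorithm (sort edges by weight, add if no cycle):
  Add (3,4) w=1
  Add (0,1) w=3
  Add (3,5) w=3
  Add (0,5) w=4
  Skip (1,4) w=4 (creates cycle)
  Add (2,4) w=6
  Add (1,6) w=8
  Skip (1,5) w=10 (creates cycle)
  Skip (4,6) w=11 (creates cycle)
  Skip (0,4) w=12 (creates cycle)
  Skip (4,5) w=12 (creates cycle)
  Skip (2,6) w=15 (creates cycle)
MST weight = 25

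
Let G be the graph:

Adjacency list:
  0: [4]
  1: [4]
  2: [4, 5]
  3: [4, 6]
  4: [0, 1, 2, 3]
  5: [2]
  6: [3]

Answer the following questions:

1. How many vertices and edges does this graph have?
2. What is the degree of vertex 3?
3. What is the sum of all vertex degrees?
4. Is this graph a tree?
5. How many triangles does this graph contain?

Count: 7 vertices, 6 edges.
Vertex 3 has neighbors [4, 6], degree = 2.
Handshaking lemma: 2 * 6 = 12.
A graph is a tree iff it is connected and has exactly n-1 edges. This graph is connected (all 7 vertices in one component) and has 7-1 = 6 edges. It is a tree.
Number of triangles = 0.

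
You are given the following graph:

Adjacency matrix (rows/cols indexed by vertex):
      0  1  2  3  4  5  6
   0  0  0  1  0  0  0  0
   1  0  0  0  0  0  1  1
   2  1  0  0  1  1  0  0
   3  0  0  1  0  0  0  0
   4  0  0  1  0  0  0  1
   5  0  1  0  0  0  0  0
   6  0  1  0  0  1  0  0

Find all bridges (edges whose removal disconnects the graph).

A bridge is an edge whose removal increases the number of connected components.
Bridges found: (0,2), (1,5), (1,6), (2,3), (2,4), (4,6)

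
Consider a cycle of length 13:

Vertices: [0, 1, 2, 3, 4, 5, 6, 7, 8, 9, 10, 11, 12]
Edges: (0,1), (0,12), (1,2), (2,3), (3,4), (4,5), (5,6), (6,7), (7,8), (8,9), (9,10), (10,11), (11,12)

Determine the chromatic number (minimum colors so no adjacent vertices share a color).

This is an odd cycle (C_13). Odd cycles are not bipartite (any 2-coloring forces two adjacent vertices to match), and 3 colors suffice.
Chromatic number = 3.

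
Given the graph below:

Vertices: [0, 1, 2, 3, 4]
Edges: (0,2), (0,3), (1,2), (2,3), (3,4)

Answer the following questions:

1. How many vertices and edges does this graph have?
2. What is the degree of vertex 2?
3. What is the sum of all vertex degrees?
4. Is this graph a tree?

Count: 5 vertices, 5 edges.
Vertex 2 has neighbors [0, 1, 3], degree = 3.
Handshaking lemma: 2 * 5 = 10.
A tree on 5 vertices has 4 edges. This graph has 5 edges (1 extra). Not a tree.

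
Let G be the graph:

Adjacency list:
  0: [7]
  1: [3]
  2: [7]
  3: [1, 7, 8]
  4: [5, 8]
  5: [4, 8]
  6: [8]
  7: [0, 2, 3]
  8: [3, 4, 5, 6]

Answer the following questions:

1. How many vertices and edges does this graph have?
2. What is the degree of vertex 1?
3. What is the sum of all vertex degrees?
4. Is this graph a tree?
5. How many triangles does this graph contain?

Count: 9 vertices, 9 edges.
Vertex 1 has neighbors [3], degree = 1.
Handshaking lemma: 2 * 9 = 18.
A tree on 9 vertices has 8 edges. This graph has 9 edges (1 extra). Not a tree.
Number of triangles = 1.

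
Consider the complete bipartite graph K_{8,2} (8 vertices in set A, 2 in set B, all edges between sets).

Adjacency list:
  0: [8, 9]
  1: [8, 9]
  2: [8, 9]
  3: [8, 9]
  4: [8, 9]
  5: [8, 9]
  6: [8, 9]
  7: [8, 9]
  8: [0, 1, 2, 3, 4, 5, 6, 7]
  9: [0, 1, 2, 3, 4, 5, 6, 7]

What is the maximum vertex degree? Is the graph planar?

Set-A vertices have degree 2; set-B vertices have degree 8. Maximum degree = max(8,2) = 8.
min(8,2) <= 2, so K_{8,2} avoids a K_{3,3} subdivision and is planar.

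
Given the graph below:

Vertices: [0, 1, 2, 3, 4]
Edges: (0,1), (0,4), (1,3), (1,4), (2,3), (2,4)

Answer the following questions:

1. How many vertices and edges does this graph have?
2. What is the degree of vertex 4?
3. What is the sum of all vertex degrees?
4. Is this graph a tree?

Count: 5 vertices, 6 edges.
Vertex 4 has neighbors [0, 1, 2], degree = 3.
Handshaking lemma: 2 * 6 = 12.
A tree on 5 vertices has 4 edges. This graph has 6 edges (2 extra). Not a tree.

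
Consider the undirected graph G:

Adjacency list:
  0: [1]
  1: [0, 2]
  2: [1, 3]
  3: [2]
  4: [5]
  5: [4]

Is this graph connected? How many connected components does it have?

Checking connectivity: the graph has 2 connected component(s).
Components: [[0, 1, 2, 3], [4, 5]]. The graph is NOT connected.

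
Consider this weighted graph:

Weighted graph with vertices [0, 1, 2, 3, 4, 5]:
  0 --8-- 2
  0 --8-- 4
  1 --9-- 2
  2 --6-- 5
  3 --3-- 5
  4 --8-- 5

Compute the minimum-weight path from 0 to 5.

Using Dijkstra's algorithm from vertex 0:
Shortest path: 0 -> 2 -> 5
Total weight: 8 + 6 = 14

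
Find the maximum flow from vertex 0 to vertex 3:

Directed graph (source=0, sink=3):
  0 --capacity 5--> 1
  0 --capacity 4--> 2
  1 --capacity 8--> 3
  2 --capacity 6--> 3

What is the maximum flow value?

Computing max flow:
  Flow on (0->1): 5/5
  Flow on (0->2): 4/4
  Flow on (1->3): 5/8
  Flow on (2->3): 4/6
Maximum flow = 9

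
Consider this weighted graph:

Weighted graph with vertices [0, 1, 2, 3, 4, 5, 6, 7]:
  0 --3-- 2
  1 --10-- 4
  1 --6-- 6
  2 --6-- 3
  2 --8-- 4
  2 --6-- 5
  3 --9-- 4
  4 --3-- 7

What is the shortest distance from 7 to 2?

Using Dijkstra's algorithm from vertex 7:
Shortest path: 7 -> 4 -> 2
Total weight: 3 + 8 = 11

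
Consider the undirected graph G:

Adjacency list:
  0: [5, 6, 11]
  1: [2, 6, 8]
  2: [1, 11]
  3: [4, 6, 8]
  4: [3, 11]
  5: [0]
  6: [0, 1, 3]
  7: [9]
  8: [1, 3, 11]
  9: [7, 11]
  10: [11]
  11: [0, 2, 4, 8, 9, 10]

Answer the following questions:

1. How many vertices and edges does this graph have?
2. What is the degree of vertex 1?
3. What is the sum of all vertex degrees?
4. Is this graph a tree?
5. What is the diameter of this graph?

Count: 12 vertices, 15 edges.
Vertex 1 has neighbors [2, 6, 8], degree = 3.
Handshaking lemma: 2 * 15 = 30.
A tree on 12 vertices has 11 edges. This graph has 15 edges (4 extra). Not a tree.
Diameter (longest shortest path) = 4.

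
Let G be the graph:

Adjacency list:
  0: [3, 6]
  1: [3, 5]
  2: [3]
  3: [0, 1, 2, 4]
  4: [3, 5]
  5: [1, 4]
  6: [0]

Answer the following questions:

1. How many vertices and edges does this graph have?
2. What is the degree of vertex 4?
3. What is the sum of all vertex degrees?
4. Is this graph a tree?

Count: 7 vertices, 7 edges.
Vertex 4 has neighbors [3, 5], degree = 2.
Handshaking lemma: 2 * 7 = 14.
A tree on 7 vertices has 6 edges. This graph has 7 edges (1 extra). Not a tree.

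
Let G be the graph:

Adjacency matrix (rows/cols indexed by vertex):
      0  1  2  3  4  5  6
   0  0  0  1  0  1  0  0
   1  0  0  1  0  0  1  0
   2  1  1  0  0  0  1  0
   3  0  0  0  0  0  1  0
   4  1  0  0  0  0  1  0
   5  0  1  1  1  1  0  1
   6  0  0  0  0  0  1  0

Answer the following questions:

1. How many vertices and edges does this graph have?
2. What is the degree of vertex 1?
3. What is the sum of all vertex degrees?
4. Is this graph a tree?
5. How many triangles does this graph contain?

Count: 7 vertices, 8 edges.
Vertex 1 has neighbors [2, 5], degree = 2.
Handshaking lemma: 2 * 8 = 16.
A tree on 7 vertices has 6 edges. This graph has 8 edges (2 extra). Not a tree.
Number of triangles = 1.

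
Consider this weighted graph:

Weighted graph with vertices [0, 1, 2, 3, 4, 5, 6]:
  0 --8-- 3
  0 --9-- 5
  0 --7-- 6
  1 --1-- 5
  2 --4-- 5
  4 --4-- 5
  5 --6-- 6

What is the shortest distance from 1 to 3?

Using Dijkstra's algorithm from vertex 1:
Shortest path: 1 -> 5 -> 0 -> 3
Total weight: 1 + 9 + 8 = 18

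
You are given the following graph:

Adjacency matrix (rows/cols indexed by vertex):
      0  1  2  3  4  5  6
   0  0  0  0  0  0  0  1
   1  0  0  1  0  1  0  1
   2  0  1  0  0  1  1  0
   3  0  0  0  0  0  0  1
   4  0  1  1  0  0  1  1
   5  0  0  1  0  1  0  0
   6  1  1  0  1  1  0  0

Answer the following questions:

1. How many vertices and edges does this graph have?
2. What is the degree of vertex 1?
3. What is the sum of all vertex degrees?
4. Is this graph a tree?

Count: 7 vertices, 9 edges.
Vertex 1 has neighbors [2, 4, 6], degree = 3.
Handshaking lemma: 2 * 9 = 18.
A tree on 7 vertices has 6 edges. This graph has 9 edges (3 extra). Not a tree.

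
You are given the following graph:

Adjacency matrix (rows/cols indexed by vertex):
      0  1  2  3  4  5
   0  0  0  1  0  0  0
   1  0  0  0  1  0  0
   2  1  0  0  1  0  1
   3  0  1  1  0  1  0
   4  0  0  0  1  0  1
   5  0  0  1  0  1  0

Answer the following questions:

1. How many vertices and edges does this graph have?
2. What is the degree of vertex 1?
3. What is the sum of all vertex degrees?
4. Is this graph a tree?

Count: 6 vertices, 6 edges.
Vertex 1 has neighbors [3], degree = 1.
Handshaking lemma: 2 * 6 = 12.
A tree on 6 vertices has 5 edges. This graph has 6 edges (1 extra). Not a tree.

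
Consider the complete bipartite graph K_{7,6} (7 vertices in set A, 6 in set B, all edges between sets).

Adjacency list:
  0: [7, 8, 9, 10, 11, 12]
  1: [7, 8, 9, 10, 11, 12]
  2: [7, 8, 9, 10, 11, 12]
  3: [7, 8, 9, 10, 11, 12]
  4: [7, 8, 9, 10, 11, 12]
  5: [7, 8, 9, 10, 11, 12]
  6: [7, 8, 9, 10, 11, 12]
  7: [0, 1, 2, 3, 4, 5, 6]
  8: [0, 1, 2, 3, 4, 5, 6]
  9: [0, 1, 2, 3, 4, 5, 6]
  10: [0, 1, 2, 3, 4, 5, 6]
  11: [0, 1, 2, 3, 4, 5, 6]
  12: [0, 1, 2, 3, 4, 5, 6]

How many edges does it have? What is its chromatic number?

K_{7,6} has 7 * 6 = 42 edges.
Bipartite graphs have chromatic number 2 (color each partition differently).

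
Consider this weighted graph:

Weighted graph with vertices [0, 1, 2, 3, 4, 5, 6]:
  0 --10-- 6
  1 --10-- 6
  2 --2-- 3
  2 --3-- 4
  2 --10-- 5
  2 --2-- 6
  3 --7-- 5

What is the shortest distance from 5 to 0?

Using Dijkstra's algorithm from vertex 5:
Shortest path: 5 -> 3 -> 2 -> 6 -> 0
Total weight: 7 + 2 + 2 + 10 = 21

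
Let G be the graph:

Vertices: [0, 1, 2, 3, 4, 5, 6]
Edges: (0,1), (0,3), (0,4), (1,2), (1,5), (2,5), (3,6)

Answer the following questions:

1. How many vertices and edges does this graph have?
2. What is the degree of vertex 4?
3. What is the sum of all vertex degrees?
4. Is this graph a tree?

Count: 7 vertices, 7 edges.
Vertex 4 has neighbors [0], degree = 1.
Handshaking lemma: 2 * 7 = 14.
A tree on 7 vertices has 6 edges. This graph has 7 edges (1 extra). Not a tree.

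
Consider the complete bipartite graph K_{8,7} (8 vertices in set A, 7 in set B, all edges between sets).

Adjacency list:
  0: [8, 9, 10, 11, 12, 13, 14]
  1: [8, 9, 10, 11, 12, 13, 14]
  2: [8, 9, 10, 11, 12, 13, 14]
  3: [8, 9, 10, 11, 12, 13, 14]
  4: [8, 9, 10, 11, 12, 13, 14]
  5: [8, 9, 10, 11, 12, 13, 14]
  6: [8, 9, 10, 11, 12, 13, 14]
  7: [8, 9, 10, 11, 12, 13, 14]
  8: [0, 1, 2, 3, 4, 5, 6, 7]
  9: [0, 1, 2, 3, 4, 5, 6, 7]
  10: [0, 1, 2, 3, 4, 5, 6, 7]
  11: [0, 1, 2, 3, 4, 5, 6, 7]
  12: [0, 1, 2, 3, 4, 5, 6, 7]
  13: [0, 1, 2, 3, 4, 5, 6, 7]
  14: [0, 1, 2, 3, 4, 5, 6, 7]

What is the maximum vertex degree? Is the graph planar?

Set-A vertices have degree 7; set-B vertices have degree 8. Maximum degree = max(8,7) = 8.
K_{8,7} contains K_{3,3} as a subgraph (since both sides have >= 3 vertices); by Kuratowski's theorem it is not planar.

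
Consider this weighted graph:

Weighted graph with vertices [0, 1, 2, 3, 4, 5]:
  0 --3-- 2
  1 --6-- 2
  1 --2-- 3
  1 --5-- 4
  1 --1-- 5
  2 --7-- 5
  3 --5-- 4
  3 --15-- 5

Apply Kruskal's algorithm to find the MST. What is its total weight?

Applying Kruskal's algorithm (sort edges by weight, add if no cycle):
  Add (1,5) w=1
  Add (1,3) w=2
  Add (0,2) w=3
  Add (1,4) w=5
  Skip (3,4) w=5 (creates cycle)
  Add (1,2) w=6
  Skip (2,5) w=7 (creates cycle)
  Skip (3,5) w=15 (creates cycle)
MST weight = 17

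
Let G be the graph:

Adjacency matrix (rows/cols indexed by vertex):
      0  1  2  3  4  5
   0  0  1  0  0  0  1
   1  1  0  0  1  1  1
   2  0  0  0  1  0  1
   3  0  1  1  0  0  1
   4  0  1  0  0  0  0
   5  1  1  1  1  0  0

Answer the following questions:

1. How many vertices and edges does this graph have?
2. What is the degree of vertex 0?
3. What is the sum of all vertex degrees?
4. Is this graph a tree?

Count: 6 vertices, 8 edges.
Vertex 0 has neighbors [1, 5], degree = 2.
Handshaking lemma: 2 * 8 = 16.
A tree on 6 vertices has 5 edges. This graph has 8 edges (3 extra). Not a tree.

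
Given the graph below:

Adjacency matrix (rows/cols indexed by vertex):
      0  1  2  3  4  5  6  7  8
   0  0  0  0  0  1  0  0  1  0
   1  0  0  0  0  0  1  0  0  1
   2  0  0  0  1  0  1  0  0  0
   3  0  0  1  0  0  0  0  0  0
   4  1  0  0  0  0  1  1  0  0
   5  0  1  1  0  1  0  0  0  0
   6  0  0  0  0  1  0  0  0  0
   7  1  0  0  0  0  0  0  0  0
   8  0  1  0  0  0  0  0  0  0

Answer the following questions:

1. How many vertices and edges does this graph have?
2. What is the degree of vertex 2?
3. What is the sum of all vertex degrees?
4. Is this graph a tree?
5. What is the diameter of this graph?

Count: 9 vertices, 8 edges.
Vertex 2 has neighbors [3, 5], degree = 2.
Handshaking lemma: 2 * 8 = 16.
A graph is a tree iff it is connected and has exactly n-1 edges. This graph is connected (all 9 vertices in one component) and has 9-1 = 8 edges. It is a tree.
Diameter (longest shortest path) = 5.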